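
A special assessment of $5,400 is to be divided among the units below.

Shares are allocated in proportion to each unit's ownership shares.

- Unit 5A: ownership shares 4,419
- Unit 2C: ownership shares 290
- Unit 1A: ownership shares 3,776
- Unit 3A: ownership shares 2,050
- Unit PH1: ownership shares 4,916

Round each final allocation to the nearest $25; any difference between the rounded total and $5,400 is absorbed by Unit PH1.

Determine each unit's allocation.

Combined ownership shares = 15,451.
Proportional shares: Unit 5A 4,419/15,451 × $5,400 = 1,544.40; Unit 2C 290/15,451 × $5,400 = 101.35; Unit 1A 3,776/15,451 × $5,400 = 1,319.68; Unit 3A 2,050/15,451 × $5,400 = 716.46; Unit PH1 4,916/15,451 × $5,400 = 1,718.10.
After rounding ($25): Unit 5A $1,550; Unit 2C $100; Unit 1A $1,325; Unit 3A $725; Unit PH1 $1,725. Sum = $5,425.
Difference $5,400 − $5,425 = −$25 applied to Unit PH1: Unit PH1 becomes $1,700.

Unit 5A: $1,550 · Unit 2C: $100 · Unit 1A: $1,325 · Unit 3A: $725 · Unit PH1: $1,700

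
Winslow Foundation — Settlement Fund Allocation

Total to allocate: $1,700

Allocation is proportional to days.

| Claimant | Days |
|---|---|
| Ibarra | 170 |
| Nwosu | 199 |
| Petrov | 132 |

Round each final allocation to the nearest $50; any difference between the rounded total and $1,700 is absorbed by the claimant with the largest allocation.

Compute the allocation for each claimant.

Sum of days: 501.
Proportional shares: Ibarra 170/501 × $1,700 = 576.85; Nwosu 199/501 × $1,700 = 675.25; Petrov 132/501 × $1,700 = 447.90.
Rounded to nearest $50: Ibarra $600; Nwosu $700; Petrov $450. Sum = $1,750.
Difference $1,700 − $1,750 = −$50 applied to largest allocation (Nwosu): Nwosu becomes $650.

Ibarra: $600; Nwosu: $650; Petrov: $450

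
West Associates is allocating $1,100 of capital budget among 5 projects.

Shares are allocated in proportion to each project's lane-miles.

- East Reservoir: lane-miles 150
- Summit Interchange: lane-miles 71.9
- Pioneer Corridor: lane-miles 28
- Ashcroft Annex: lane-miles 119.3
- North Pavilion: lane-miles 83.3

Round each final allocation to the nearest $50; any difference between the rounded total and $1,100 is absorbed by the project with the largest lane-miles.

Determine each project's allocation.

East Reservoir: $400; Summit Interchange: $150; Pioneer Corridor: $50; Ashcroft Annex: $300; North Pavilion: $200

Combined lane-miles = 452.5.
Pro-rata amounts: East Reservoir 150/452.5 × $1,100 = 364.64; Summit Interchange 71.9/452.5 × $1,100 = 174.78; Pioneer Corridor 28/452.5 × $1,100 = 68.07; Ashcroft Annex 119.3/452.5 × $1,100 = 290.01; North Pavilion 83.3/452.5 × $1,100 = 202.50.
At nearest $50: East Reservoir $350; Summit Interchange $150; Pioneer Corridor $50; Ashcroft Annex $300; North Pavilion $200. Sum = $1,050.
Difference $1,100 − $1,050 = +$50 applied to largest lane-miles (East Reservoir): East Reservoir becomes $400.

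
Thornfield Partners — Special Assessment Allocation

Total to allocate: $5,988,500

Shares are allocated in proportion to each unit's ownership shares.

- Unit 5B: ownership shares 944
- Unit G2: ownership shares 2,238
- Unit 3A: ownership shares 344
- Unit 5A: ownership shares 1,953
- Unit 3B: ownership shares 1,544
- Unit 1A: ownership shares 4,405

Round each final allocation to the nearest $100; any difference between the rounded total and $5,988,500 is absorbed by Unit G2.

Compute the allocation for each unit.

Sum of ownership shares: 11,428.
Raw shares: Unit 5B 944/11,428 × $5,988,500 = 494,674.83; Unit G2 2,238/11,428 × $5,988,500 = 1,172,756.65; Unit 3A 344/11,428 × $5,988,500 = 180,262.86; Unit 5A 1,953/11,428 × $5,988,500 = 1,023,410.96; Unit 3B 1,544/11,428 × $5,988,500 = 809,086.80; Unit 1A 4,405/11,428 × $5,988,500 = 2,308,307.88.
After rounding ($100): Unit 5B $494,700; Unit G2 $1,172,800; Unit 3A $180,300; Unit 5A $1,023,400; Unit 3B $809,100; Unit 1A $2,308,300. Sum = $5,988,600.
Difference $5,988,500 − $5,988,600 = −$100 applied to Unit G2: Unit G2 becomes $1,172,700.

Unit 5B: $494,700; Unit G2: $1,172,700; Unit 3A: $180,300; Unit 5A: $1,023,400; Unit 3B: $809,100; Unit 1A: $2,308,300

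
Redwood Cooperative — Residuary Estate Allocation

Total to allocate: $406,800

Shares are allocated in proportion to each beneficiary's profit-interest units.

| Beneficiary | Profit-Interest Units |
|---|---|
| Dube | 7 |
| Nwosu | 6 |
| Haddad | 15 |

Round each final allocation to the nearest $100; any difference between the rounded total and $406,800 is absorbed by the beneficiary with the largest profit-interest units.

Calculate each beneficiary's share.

Total profit-interest units = 7 + 6 + 15 = 28.
Raw shares: Dube 101,700.00; Nwosu 87,171.43; Haddad 217,928.57.
At nearest $100: Dube $101,700; Nwosu $87,200; Haddad $217,900. Sum = $406,800.
Sum already equals the total — no adjustment.

Dube: $101,700; Nwosu: $87,200; Haddad: $217,900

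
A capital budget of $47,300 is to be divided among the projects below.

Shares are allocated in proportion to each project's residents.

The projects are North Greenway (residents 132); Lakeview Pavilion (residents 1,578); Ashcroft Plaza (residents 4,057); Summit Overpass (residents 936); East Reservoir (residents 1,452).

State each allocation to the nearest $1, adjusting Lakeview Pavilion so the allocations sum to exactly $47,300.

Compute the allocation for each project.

Combined residents = 8,155.
Proportional shares: North Greenway 132/8,155 × $47,300 = 765.62; Lakeview Pavilion 1,578/8,155 × $47,300 = 9,152.59; Ashcroft Plaza 4,057/8,155 × $47,300 = 23,531.10; Summit Overpass 936/8,155 × $47,300 = 5,428.91; East Reservoir 1,452/8,155 × $47,300 = 8,421.78.
After rounding ($1): North Greenway $766; Lakeview Pavilion $9,153; Ashcroft Plaza $23,531; Summit Overpass $5,429; East Reservoir $8,422. Sum = $47,301.
Difference $47,300 − $47,301 = −$1 applied to Lakeview Pavilion: Lakeview Pavilion becomes $9,152.

North Greenway: $766; Lakeview Pavilion: $9,152; Ashcroft Plaza: $23,531; Summit Overpass: $5,429; East Reservoir: $8,422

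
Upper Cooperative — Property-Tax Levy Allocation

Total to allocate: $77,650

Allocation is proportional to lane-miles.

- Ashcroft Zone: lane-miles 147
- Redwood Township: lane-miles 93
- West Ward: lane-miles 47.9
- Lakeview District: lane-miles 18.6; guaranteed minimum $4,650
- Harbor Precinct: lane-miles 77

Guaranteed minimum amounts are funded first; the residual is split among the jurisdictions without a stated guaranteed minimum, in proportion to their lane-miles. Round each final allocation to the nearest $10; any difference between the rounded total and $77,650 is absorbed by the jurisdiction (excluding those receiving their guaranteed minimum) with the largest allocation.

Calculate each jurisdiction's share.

Guaranteed amounts: Lakeview District $4,650. Residual $73,000.
Residual split over remaining lane-miles 364.9: Ashcroft Zone 29,408.06 → $29,410; Redwood Township 18,605.10 → $18,610; West Ward 9,582.63 → $9,580; Harbor Precinct 15,404.22 → $15,400.

Ashcroft Zone: $29,410 | Redwood Township: $18,610 | West Ward: $9,580 | Lakeview District: $4,650 | Harbor Precinct: $15,400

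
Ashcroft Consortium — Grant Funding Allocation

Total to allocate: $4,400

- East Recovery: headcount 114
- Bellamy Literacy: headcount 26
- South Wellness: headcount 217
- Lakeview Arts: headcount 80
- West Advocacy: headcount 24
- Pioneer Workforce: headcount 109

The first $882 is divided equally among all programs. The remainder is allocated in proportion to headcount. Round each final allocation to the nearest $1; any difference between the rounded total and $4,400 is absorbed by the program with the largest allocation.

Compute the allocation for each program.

First tranche $882 split equally: $147 each.
Remainder $3,518 by headcount (total 570): East Recovery 703.60 → $704; Bellamy Literacy 160.47 → $160; South Wellness 1,339.31 → $1,339; Lakeview Arts 493.75 → $494; West Advocacy 148.13 → $148; Pioneer Workforce 672.74 → $673.
Totals: East Recovery $147 + $704 = $851; Bellamy Literacy $147 + $160 = $307; South Wellness $147 + $1,339 = $1,486; Lakeview Arts $147 + $494 = $641; West Advocacy $147 + $148 = $295; Pioneer Workforce $147 + $673 = $820.

East Recovery: $851; Bellamy Literacy: $307; South Wellness: $1,486; Lakeview Arts: $641; West Advocacy: $295; Pioneer Workforce: $820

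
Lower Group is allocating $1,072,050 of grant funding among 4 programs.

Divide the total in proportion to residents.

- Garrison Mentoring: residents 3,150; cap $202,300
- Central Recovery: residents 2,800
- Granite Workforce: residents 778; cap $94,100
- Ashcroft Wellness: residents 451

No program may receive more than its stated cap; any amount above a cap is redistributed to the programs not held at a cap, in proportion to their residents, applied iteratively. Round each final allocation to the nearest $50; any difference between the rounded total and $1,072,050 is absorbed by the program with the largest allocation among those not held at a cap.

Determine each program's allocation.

Total residents = 7,179.
Proportional shares (ignoring caps): Garrison Mentoring 470,393.86; Central Recovery 418,127.87; Granite Workforce 116,179.82; Ashcroft Wellness 67,348.45.
Cap binds for Garrison Mentoring ($202,300), Granite Workforce ($94,100); remaining pool $775,650 reallocated over remaining residents 3,251.
Shares after redistribution: Central Recovery 668,046.75 → $668,050; Ashcroft Wellness 107,603.25 → $107,600.

Garrison Mentoring: $202,300 | Central Recovery: $668,050 | Granite Workforce: $94,100 | Ashcroft Wellness: $107,600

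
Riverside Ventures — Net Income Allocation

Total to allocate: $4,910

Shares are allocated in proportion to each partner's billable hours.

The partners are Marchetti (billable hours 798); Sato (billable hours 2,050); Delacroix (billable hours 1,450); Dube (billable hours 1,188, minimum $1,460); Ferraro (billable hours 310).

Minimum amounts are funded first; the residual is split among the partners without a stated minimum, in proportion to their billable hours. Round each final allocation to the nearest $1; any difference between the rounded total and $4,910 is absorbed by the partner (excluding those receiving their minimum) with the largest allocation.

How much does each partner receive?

Marchetti: $597; Sato: $1,535; Delacroix: $1,086; Dube: $1,460; Ferraro: $232

Minimums first: Dube $1,460. Residual $3,450.
Residual split over remaining billable hours 4,608: Marchetti 597.46 → $597; Sato 1,534.83 → $1,535; Delacroix 1,085.61 → $1,086; Ferraro 232.10 → $232.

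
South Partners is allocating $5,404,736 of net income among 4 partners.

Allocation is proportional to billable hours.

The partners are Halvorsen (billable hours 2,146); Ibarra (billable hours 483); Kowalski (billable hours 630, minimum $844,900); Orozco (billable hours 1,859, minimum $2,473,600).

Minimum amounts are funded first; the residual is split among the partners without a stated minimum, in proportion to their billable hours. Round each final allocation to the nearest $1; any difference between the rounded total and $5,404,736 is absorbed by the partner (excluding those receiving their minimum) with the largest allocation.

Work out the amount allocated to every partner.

Guaranteed amounts: Kowalski $844,900; Orozco $2,473,600. Residual $2,086,236.
Residual split over remaining billable hours 2,629: Halvorsen 1,702,952.63 → $1,702,953; Ibarra 383,283.37 → $383,283.

Halvorsen: $1,702,953 · Ibarra: $383,283 · Kowalski: $844,900 · Orozco: $2,473,600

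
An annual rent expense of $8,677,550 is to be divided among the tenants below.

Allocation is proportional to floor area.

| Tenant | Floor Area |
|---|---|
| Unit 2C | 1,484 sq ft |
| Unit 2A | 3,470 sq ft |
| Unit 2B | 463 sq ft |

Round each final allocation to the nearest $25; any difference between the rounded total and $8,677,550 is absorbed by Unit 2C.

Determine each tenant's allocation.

Unit 2C: $2,377,250; Unit 2A: $5,558,625; Unit 2B: $741,675

Total floor area = 5,417.
Pro-rata amounts: Unit 2C 1,484/5,417 × $8,677,550 = 2,377,235.41; Unit 2A 3,470/5,417 × $8,677,550 = 5,558,629.96; Unit 2B 463/5,417 × $8,677,550 = 741,684.63.
At nearest $25: Unit 2C $2,377,225; Unit 2A $5,558,625; Unit 2B $741,675. Sum = $8,677,525.
Difference $8,677,550 − $8,677,525 = +$25 applied to Unit 2C: Unit 2C becomes $2,377,250.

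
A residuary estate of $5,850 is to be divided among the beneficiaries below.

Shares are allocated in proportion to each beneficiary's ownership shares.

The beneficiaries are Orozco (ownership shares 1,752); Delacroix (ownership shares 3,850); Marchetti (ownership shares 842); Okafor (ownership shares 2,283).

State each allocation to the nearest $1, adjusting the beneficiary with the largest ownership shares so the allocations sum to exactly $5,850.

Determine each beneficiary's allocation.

Orozco: $1,174 · Delacroix: $2,582 · Marchetti: $564 · Okafor: $1,530

Ownership shares total: 8,727.
Proportional shares: Orozco 1,752/8,727 × $5,850 = 1,174.42; Delacroix 3,850/8,727 × $5,850 = 2,580.78; Marchetti 842/8,727 × $5,850 = 564.42; Okafor 2,283/8,727 × $5,850 = 1,530.37.
After rounding ($1): Orozco $1,174; Delacroix $2,581; Marchetti $564; Okafor $1,530. Sum = $5,849.
Difference $5,850 − $5,849 = +$1 applied to largest ownership shares (Delacroix): Delacroix becomes $2,582.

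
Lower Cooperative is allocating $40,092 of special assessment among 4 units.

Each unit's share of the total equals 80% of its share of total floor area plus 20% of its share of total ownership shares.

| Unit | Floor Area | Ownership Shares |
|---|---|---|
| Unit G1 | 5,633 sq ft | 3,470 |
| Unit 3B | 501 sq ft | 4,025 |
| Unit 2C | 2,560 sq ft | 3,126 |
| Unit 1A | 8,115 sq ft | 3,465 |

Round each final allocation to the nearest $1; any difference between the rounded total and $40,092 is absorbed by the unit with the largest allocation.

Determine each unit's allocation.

Totals — floor area 16,809, ownership shares 14,086.
Combined weights (80% floor area + 20% ownership shares): Unit G1 0.3174; Unit 3B 0.0810; Unit 2C 0.1662; Unit 1A 0.4354.
Pro-rata amounts: Unit G1 12,723.73; Unit 3B 3,247.18; Unit 2C 6,664.25; Unit 1A 17,456.84.
After rounding ($1): Unit G1 $12,724; Unit 3B $3,247; Unit 2C $6,664; Unit 1A $17,457. Sum = $40,092.
Rounded total matches; no reconciliation needed.

Unit G1: $12,724 | Unit 3B: $3,247 | Unit 2C: $6,664 | Unit 1A: $17,457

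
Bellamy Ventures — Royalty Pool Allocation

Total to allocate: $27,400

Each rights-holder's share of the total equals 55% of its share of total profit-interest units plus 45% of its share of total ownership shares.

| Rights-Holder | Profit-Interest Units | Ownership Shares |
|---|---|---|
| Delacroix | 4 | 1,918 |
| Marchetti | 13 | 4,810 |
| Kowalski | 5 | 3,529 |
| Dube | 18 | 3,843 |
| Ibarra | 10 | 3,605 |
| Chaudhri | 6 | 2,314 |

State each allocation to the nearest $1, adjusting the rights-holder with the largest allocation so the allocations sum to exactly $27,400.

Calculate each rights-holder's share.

Delacroix: $2,258 · Marchetti: $6,461 · Kowalski: $3,519 · Dube: $7,211 · Ibarra: $4,911 · Chaudhri: $3,040

Profit-interest units total 56; ownership shares total 20,019.
Combined weights (55% profit-interest units + 45% ownership shares): Delacroix 0.0824; Marchetti 0.2358; Kowalski 0.1284; Dube 0.2632; Ibarra 0.1792; Chaudhri 0.1109.
Raw shares: Delacroix 2,257.75; Marchetti 6,460.94; Kowalski 3,519.10; Dube 7,210.89; Ibarra 4,911.44; Chaudhri 3,039.87.
After rounding ($1): Delacroix $2,258; Marchetti $6,461; Kowalski $3,519; Dube $7,211; Ibarra $4,911; Chaudhri $3,040. Sum = $27,400.
No rounding difference to absorb.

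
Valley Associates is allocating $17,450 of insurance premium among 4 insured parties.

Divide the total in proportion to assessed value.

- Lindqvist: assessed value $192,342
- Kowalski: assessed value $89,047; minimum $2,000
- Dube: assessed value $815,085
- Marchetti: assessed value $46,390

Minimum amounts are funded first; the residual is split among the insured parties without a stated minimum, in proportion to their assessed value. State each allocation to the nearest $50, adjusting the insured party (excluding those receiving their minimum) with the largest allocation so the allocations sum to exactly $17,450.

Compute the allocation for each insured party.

Minimums first: Kowalski $2,000. Residual $15,450.
Residual split over remaining assessed value 1,053,817: Lindqvist 2,819.92 → $2,800; Dube 11,949.95 → $11,950; Marchetti 680.12 → $700.

Lindqvist: $2,800; Kowalski: $2,000; Dube: $11,950; Marchetti: $700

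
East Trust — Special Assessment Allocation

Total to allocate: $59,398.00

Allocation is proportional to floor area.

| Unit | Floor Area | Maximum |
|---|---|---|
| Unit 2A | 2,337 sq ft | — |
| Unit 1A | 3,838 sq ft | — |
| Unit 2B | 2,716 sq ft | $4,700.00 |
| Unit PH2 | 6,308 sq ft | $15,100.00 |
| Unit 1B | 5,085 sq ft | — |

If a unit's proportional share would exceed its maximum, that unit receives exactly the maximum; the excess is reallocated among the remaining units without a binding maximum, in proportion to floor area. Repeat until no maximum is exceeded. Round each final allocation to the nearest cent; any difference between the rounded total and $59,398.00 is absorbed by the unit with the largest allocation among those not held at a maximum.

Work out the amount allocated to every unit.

Sum of floor area: 20,284.
Unconstrained shares: Unit 2A 6,843.4789; Unit 1A 11,238.8840; Unit 2B 7,953.3114; Unit PH2 18,471.8292; Unit 1B 14,890.4965.
Cap binds for Unit 2B ($4,700.00), Unit PH2 ($15,100.00); remaining pool $39,598.00 reallocated over remaining floor area 11,260.
Remaining shares: Unit 2A 8,218.5192 → $8,218.52; Unit 1A 13,497.0803 → $13,497.08; Unit 1B 17,882.4005 → $17,882.40.

Unit 2A: $8,218.52 | Unit 1A: $13,497.08 | Unit 2B: $4,700.00 | Unit PH2: $15,100.00 | Unit 1B: $17,882.40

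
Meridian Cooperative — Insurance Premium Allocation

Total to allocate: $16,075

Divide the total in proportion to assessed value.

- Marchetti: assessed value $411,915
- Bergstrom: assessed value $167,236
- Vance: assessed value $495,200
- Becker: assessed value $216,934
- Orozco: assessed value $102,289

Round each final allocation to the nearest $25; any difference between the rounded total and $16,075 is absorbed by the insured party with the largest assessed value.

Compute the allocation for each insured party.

Marchetti: $4,750 · Bergstrom: $1,925 · Vance: $5,725 · Becker: $2,500 · Orozco: $1,175

Assessed value total: 1,393,574.
Raw shares: Marchetti 411,915/1,393,574 × $16,075 = 4,751.48; Bergstrom 167,236/1,393,574 × $16,075 = 1,929.08; Vance 495,200/1,393,574 × $16,075 = 5,712.18; Becker 216,934/1,393,574 × $16,075 = 2,502.35; Orozco 102,289/1,393,574 × $16,075 = 1,179.91.
Rounded to nearest $25: Marchetti $4,750; Bergstrom $1,925; Vance $5,700; Becker $2,500; Orozco $1,175. Sum = $16,050.
Difference $16,075 − $16,050 = +$25 applied to largest assessed value (Vance): Vance becomes $5,725.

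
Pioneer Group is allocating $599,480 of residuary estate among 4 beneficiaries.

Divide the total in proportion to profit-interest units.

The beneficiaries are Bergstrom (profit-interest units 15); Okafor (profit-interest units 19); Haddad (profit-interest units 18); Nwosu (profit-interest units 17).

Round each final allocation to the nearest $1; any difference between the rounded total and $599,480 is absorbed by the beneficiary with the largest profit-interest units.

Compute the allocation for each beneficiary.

Bergstrom: $130,322 | Okafor: $165,074 | Haddad: $156,386 | Nwosu: $147,698

Combined profit-interest units = 15 + 19 + 18 + 17 = 69.
Raw shares: Bergstrom 130,321.74; Okafor 165,074.20; Haddad 156,386.09; Nwosu 147,697.97.
Rounded to nearest $1: Bergstrom $130,322; Okafor $165,074; Haddad $156,386; Nwosu $147,698. Sum = $599,480.
Sum already equals the total — no adjustment.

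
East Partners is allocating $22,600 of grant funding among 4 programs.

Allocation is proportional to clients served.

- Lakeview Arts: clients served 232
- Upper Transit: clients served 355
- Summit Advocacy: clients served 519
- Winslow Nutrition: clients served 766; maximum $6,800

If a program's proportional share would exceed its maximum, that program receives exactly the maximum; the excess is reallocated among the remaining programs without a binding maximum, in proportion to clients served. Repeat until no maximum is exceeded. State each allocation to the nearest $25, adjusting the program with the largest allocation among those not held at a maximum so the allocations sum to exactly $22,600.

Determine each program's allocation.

Total clients served = 1,872.
Unconstrained shares: Lakeview Arts 2,800.85; Upper Transit 4,285.79; Summit Advocacy 6,265.71; Winslow Nutrition 9,247.65.
Held at cap: Winslow Nutrition ($6,800); residual $15,800 reallocated over remaining clients served 1,106.
Remaining shares: Lakeview Arts 3,314.29 → $3,325; Upper Transit 5,071.43 → $5,075; Summit Advocacy 7,414.29 → $7,425.
Rounding difference −$25 applied to Summit Advocacy → $7,400.

Lakeview Arts: $3,325; Upper Transit: $5,075; Summit Advocacy: $7,400; Winslow Nutrition: $6,800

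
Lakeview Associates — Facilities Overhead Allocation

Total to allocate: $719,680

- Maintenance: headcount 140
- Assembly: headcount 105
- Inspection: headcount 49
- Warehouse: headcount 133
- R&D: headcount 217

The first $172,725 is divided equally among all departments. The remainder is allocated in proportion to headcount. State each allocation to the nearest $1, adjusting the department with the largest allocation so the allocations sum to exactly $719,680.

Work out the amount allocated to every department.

First tranche $172,725 split equally: $34,545 each.
Remainder $546,955 by headcount (total 644): Maintenance 118,903.26 → $118,903; Assembly 89,177.45 → $89,177; Inspection 41,616.14 → $41,616; Warehouse 112,958.10 → $112,958; R&D 184,300.05 → $184,300.
Rounding difference +$1 on remainder applied to R&D.
Totals: Maintenance $34,545 + $118,903 = $153,448; Assembly $34,545 + $89,177 = $123,722; Inspection $34,545 + $41,616 = $76,161; Warehouse $34,545 + $112,958 = $147,503; R&D $34,545 + $184,301 = $218,846.

Maintenance: $153,448 · Assembly: $123,722 · Inspection: $76,161 · Warehouse: $147,503 · R&D: $218,846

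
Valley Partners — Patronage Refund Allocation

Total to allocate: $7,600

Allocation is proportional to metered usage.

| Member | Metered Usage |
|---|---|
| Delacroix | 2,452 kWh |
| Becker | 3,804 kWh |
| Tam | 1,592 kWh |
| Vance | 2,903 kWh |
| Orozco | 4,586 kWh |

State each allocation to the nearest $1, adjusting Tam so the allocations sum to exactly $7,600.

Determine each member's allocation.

Delacroix: $1,215 | Becker: $1,885 | Tam: $788 | Vance: $1,439 | Orozco: $2,273

Metered usage total: 15,337.
Pro-rata amounts: Delacroix 2,452/15,337 × $7,600 = 1,215.05; Becker 3,804/15,337 × $7,600 = 1,885.01; Tam 1,592/15,337 × $7,600 = 788.89; Vance 2,903/15,337 × $7,600 = 1,438.53; Orozco 4,586/15,337 × $7,600 = 2,272.52.
Rounded to nearest $1: Delacroix $1,215; Becker $1,885; Tam $789; Vance $1,439; Orozco $2,273. Sum = $7,601.
Difference $7,600 − $7,601 = −$1 applied to Tam: Tam becomes $788.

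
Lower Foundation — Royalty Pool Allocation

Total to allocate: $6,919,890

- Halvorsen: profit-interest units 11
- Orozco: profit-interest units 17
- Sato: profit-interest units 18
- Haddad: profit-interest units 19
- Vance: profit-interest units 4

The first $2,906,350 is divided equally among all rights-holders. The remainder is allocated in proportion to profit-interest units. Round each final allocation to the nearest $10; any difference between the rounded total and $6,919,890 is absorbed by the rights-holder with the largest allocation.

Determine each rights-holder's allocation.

First tranche $2,906,350 split equally: $581,270 each.
Remainder $4,013,540 by profit-interest units (total 69): Halvorsen 639,839.71 → $639,840; Orozco 988,843.19 → $988,840; Sato 1,047,010.43 → $1,047,010; Haddad 1,105,177.68 → $1,105,180; Vance 232,668.99 → $232,670.
Totals: Halvorsen $581,270 + $639,840 = $1,221,110; Orozco $581,270 + $988,840 = $1,570,110; Sato $581,270 + $1,047,010 = $1,628,280; Haddad $581,270 + $1,105,180 = $1,686,450; Vance $581,270 + $232,670 = $813,940.

Halvorsen: $1,221,110 · Orozco: $1,570,110 · Sato: $1,628,280 · Haddad: $1,686,450 · Vance: $813,940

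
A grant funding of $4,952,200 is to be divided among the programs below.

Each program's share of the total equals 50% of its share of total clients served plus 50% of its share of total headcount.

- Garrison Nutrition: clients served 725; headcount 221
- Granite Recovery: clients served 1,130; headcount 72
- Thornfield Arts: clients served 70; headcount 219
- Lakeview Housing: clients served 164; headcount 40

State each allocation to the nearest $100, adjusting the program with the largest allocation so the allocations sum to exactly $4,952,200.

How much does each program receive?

Totals — clients served 2,089, headcount 552.
Composite weights (50% clients served + 50% headcount): Garrison Nutrition 0.3737; Granite Recovery 0.3357; Thornfield Arts 0.2151; Lakeview Housing 0.0755.
Raw shares: Garrison Nutrition 1,850,682.52; Granite Recovery 1,662,363.05; Thornfield Arts 1,065,337.04; Lakeview Housing 373,817.39.
Rounded to nearest $100: Garrison Nutrition $1,850,700; Granite Recovery $1,662,400; Thornfield Arts $1,065,300; Lakeview Housing $373,800. Sum = $4,952,200.
Sum already equals the total — no adjustment.

Garrison Nutrition: $1,850,700 | Granite Recovery: $1,662,400 | Thornfield Arts: $1,065,300 | Lakeview Housing: $373,800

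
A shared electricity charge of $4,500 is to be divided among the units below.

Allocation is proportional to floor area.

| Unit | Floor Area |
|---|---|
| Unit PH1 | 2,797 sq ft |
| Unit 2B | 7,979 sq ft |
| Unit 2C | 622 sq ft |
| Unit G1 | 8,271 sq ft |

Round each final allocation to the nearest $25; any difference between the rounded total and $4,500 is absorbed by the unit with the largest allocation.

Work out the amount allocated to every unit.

Unit PH1: $650 · Unit 2B: $1,825 · Unit 2C: $150 · Unit G1: $1,875

Total floor area = 19,669.
Unrounded shares: Unit PH1 2,797/19,669 × $4,500 = 639.92; Unit 2B 7,979/19,669 × $4,500 = 1,825.49; Unit 2C 622/19,669 × $4,500 = 142.31; Unit G1 8,271/19,669 × $4,500 = 1,892.29.
Rounded to nearest $25: Unit PH1 $650; Unit 2B $1,825; Unit 2C $150; Unit G1 $1,900. Sum = $4,525.
Difference $4,500 − $4,525 = −$25 applied to largest allocation (Unit G1): Unit G1 becomes $1,875.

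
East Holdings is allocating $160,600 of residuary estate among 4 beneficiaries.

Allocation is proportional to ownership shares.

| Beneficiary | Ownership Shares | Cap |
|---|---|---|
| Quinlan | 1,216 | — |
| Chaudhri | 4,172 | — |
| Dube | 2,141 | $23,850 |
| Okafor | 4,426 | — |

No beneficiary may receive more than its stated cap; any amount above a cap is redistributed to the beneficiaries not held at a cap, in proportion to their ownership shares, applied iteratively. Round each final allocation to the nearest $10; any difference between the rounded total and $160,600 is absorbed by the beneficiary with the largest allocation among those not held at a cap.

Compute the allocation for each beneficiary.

Quinlan: $16,940; Chaudhri: $58,130; Dube: $23,850; Okafor: $61,680

Total ownership shares = 11,955.
Pro-rata shares before constraints: Quinlan 16,335.39; Chaudhri 56,045.44; Dube 28,761.57; Okafor 59,457.60.
Cap binds for Dube ($23,850); remaining pool $136,750 reallocated over remaining ownership shares 9,814.
Shares after redistribution: Quinlan 16,943.96 → $16,940; Chaudhri 58,133.38 → $58,130; Okafor 61,672.66 → $61,670.
Rounding difference +$10 applied to Okafor → $61,680.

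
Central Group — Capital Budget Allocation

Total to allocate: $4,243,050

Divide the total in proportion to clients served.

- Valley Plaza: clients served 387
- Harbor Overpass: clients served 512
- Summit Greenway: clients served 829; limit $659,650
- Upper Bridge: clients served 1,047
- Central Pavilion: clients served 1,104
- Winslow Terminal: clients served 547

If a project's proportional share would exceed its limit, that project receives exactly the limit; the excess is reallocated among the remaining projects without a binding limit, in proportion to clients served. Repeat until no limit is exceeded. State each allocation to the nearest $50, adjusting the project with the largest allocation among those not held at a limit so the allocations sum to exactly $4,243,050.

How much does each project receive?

Combined clients served = 4,426.
Unconstrained shares: Valley Plaza 371,003.24; Harbor Overpass 490,836.33; Summit Greenway 794,733.04; Upper Bridge 1,003,721.95; Central Pavilion 1,058,365.84; Winslow Terminal 524,389.60.
Cap binds for Summit Greenway ($659,650); remaining pool $3,583,400 reallocated over remaining clients served 3,597.
Remaining shares: Valley Plaza 385,536.78 → $385,550; Harbor Overpass 510,064.16 → $510,050; Upper Bridge 1,043,041.37 → $1,043,050; Central Pavilion 1,099,825.85 → $1,099,850; Winslow Terminal 544,931.83 → $544,950.
Rounding difference −$50 applied to Central Pavilion → $1,099,800.

Valley Plaza: $385,550; Harbor Overpass: $510,050; Summit Greenway: $659,650; Upper Bridge: $1,043,050; Central Pavilion: $1,099,800; Winslow Terminal: $544,950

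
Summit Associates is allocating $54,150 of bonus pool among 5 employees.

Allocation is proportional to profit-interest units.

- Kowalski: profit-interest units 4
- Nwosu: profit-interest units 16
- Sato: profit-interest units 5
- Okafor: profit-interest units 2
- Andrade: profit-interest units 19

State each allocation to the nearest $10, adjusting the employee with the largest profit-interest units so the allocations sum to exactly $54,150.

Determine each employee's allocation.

Combined profit-interest units = 4 + 16 + 5 + 2 + 19 = 46.
Unrounded shares: Kowalski 4,708.70; Nwosu 18,834.78; Sato 5,885.87; Okafor 2,354.35; Andrade 22,366.30.
After rounding ($10): Kowalski $4,710; Nwosu $18,830; Sato $5,890; Okafor $2,350; Andrade $22,370. Sum = $54,150.
Rounded total matches; no reconciliation needed.

Kowalski: $4,710; Nwosu: $18,830; Sato: $5,890; Okafor: $2,350; Andrade: $22,370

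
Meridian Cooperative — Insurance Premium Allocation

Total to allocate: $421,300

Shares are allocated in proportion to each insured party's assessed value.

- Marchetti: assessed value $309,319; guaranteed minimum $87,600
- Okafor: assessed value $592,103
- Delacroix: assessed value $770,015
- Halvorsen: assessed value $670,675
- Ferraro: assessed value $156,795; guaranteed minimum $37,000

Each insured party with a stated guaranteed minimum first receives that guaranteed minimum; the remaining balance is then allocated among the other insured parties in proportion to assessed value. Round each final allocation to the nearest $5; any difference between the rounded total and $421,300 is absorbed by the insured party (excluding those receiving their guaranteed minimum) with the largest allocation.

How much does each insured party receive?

Guaranteed amounts: Marchetti $87,600; Ferraro $37,000. Residual $296,700.
Residual split over remaining assessed value 2,032,793: Okafor 86,421.47 → $86,420; Delacroix 112,388.94 → $112,390; Halvorsen 97,889.59 → $97,890.

Marchetti: $87,600; Okafor: $86,420; Delacroix: $112,390; Halvorsen: $97,890; Ferraro: $37,000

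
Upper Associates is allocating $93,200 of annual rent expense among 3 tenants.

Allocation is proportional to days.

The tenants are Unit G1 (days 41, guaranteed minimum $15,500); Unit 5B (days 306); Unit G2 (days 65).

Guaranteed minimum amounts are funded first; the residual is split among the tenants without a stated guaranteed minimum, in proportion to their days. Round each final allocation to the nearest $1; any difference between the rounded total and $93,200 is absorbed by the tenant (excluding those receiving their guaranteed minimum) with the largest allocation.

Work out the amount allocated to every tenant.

Fund the minimums — Unit G1 $15,500. Remaining pool $77,700.
Remaining pool split over remaining days 371: Unit 5B 64,086.79 → $64,087; Unit G2 13,613.21 → $13,613.

Unit G1: $15,500 · Unit 5B: $64,087 · Unit G2: $13,613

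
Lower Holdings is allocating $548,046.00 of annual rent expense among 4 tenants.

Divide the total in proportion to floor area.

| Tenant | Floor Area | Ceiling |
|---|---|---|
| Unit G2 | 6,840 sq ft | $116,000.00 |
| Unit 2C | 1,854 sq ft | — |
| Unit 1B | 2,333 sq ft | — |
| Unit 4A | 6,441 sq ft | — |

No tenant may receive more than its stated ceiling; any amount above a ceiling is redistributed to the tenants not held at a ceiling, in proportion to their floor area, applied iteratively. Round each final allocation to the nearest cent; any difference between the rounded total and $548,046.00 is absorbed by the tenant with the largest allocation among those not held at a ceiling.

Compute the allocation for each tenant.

Combined floor area = 17,468.
Pro-rata shares before constraints: Unit G2 214,600.1053; Unit 2C 58,167.9233; Unit 1B 73,196.2055; Unit 4A 202,081.7659.
Capped: Unit G2 ($116,000.00); balance $432,046.00 reallocated over remaining floor area 10,628.
Remaining shares: Unit 2C 75,368.2051 → $75,368.21; Unit 1B 94,840.3574 → $94,840.36; Unit 4A 261,837.4375 → $261,837.44.
Rounding difference −$0.01 applied to Unit 4A → $261,837.43.

Unit G2: $116,000.00; Unit 2C: $75,368.21; Unit 1B: $94,840.36; Unit 4A: $261,837.43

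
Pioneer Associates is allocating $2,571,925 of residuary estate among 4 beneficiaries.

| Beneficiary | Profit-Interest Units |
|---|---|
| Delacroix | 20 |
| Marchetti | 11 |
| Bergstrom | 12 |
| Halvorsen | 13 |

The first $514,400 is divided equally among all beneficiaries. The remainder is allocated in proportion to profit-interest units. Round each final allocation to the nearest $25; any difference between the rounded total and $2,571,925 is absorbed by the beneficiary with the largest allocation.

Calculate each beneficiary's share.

$514,400 shared equally gives $128,600 per beneficiary.
Remainder $2,057,525 by profit-interest units (total 56): Delacroix 734,830.36 → $734,825; Marchetti 404,156.70 → $404,150; Bergstrom 440,898.21 → $440,900; Halvorsen 477,639.73 → $477,650.
Totals: Delacroix $128,600 + $734,825 = $863,425; Marchetti $128,600 + $404,150 = $532,750; Bergstrom $128,600 + $440,900 = $569,500; Halvorsen $128,600 + $477,650 = $606,250.

Delacroix: $863,425 · Marchetti: $532,750 · Bergstrom: $569,500 · Halvorsen: $606,250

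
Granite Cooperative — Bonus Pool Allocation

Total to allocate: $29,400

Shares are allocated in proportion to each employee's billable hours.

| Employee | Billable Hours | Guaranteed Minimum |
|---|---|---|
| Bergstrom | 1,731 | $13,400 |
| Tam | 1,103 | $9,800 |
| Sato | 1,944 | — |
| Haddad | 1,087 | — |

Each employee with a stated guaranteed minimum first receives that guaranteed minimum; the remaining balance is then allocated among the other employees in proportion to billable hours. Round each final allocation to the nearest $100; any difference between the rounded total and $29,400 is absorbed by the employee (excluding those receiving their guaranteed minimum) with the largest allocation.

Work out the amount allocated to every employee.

Bergstrom: $13,400 · Tam: $9,800 · Sato: $4,000 · Haddad: $2,200

Fund the minimums — Bergstrom $13,400; Tam $9,800. Residual $6,200.
Residual split over remaining billable hours 3,031: Sato 3,976.51 → $4,000; Haddad 2,223.49 → $2,200.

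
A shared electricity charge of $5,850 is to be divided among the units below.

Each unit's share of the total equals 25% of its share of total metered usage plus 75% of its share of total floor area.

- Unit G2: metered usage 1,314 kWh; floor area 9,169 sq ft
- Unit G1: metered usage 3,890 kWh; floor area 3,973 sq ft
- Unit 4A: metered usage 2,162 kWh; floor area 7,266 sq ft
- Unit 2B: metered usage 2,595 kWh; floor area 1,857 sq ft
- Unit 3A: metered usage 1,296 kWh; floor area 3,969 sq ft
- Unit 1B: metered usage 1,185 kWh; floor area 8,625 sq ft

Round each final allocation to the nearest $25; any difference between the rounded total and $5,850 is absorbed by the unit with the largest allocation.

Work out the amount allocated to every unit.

Unit G2: $1,300; Unit G1: $950; Unit 4A: $1,175; Unit 2B: $550; Unit 3A: $650; Unit 1B: $1,225

Totals — metered usage 12,442, floor area 34,859.
Combined weights (25% metered usage + 75% floor area): Unit G2 0.2237; Unit G1 0.1636; Unit 4A 0.1998; Unit 2B 0.0921; Unit 3A 0.1114; Unit 1B 0.2094.
Pro-rata amounts: Unit G2 1,308.50; Unit G1 957.31; Unit 4A 1,168.66; Unit 2B 538.76; Unit 3A 651.89; Unit 1B 1,224.87.
At nearest $25: Unit G2 $1,300; Unit G1 $950; Unit 4A $1,175; Unit 2B $550; Unit 3A $650; Unit 1B $1,225. Sum = $5,850.
Rounded total matches; no reconciliation needed.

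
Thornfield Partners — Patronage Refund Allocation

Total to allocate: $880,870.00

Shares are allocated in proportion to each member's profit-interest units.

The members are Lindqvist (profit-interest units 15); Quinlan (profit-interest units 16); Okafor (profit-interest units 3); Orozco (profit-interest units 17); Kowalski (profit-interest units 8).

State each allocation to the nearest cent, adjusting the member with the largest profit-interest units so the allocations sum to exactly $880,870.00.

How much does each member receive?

Lindqvist: $223,950.00 · Quinlan: $238,880.00 · Okafor: $44,790.00 · Orozco: $253,810.00 · Kowalski: $119,440.00

Profit-interest units total: 15 + 16 + 3 + 17 + 8 = 59.
Pro-rata amounts: Lindqvist 223,950.0000; Quinlan 238,880.0000; Okafor 44,790.0000; Orozco 253,810.0000; Kowalski 119,440.0000.
After rounding (cent): Lindqvist $223,950.00; Quinlan $238,880.00; Okafor $44,790.00; Orozco $253,810.00; Kowalski $119,440.00. Sum = $880,870.00.
Sum already equals the total — no adjustment.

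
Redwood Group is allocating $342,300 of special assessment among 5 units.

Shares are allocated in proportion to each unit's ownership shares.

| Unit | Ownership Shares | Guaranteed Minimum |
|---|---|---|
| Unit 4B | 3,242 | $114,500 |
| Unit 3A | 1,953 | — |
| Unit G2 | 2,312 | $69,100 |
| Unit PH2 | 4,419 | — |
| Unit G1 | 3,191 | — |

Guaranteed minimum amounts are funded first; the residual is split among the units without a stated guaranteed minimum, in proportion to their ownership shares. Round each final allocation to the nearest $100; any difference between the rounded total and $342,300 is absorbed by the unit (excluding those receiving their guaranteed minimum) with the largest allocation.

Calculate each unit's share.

Unit 4B: $114,500 | Unit 3A: $32,400 | Unit G2: $69,100 | Unit PH2: $73,300 | Unit G1: $53,000

Fund the minimums — Unit 4B $114,500; Unit G2 $69,100. Residual $158,700.
Residual split over remaining ownership shares 9,563: Unit 3A 32,410.45 → $32,400; Unit PH2 73,334.24 → $73,300; Unit G1 52,955.32 → $53,000.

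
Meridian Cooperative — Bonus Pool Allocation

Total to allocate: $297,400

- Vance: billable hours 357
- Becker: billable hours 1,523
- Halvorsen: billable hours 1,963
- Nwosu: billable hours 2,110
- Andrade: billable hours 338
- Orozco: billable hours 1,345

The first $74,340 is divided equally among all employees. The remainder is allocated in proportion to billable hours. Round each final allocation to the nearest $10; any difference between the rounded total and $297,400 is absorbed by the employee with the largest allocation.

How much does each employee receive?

Vance: $22,820; Becker: $56,880; Halvorsen: $69,730; Nwosu: $74,030; Andrade: $22,260; Orozco: $51,680

Equal tier: $74,340 ÷ 6 = $12,390 apiece.
Remainder $223,060 by billable hours (total 7,636): Vance 10,428.55 → $10,430; Becker 44,489.31 → $44,490; Halvorsen 57,342.43 → $57,340; Nwosu 61,636.54 → $61,640; Andrade 9,873.53 → $9,870; Orozco 39,289.64 → $39,290.
Totals: Vance $12,390 + $10,430 = $22,820; Becker $12,390 + $44,490 = $56,880; Halvorsen $12,390 + $57,340 = $69,730; Nwosu $12,390 + $61,640 = $74,030; Andrade $12,390 + $9,870 = $22,260; Orozco $12,390 + $39,290 = $51,680.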